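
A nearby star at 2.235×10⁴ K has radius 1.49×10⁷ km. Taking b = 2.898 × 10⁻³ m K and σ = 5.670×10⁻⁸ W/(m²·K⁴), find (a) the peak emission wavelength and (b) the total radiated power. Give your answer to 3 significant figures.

λ_max ≈ 130 nm; P ≈ 3.95×10³¹ W

(a) λ_max = b/T = 2.898×10⁻³/2.235×10⁴ = 1.297×10⁻⁷ m = 130 nm.
Surface area A = 4πR² = 4π(1.49×10¹⁰ m)² = 2.78986×10²¹ m².
(b) P = σAT⁴ = 5.670×10⁻⁸×2.78986×10²¹×(2.235×10⁴)⁴ = 3.95×10³¹ W.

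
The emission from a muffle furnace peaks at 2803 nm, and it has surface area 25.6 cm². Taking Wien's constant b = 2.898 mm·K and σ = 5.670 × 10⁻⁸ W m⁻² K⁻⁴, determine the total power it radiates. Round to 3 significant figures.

P ≈ 166 W

Wien's law: T = b/λ_max = 2.898×10⁻³/2.803×10⁻⁶ = 1033.89 K.
Area A = 25.6 cm² = 2.56×10⁻³ m².
Then P = σAT⁴ = 5.670×10⁻⁸×2.56×10⁻³×(1033.89)⁴ = 166 W.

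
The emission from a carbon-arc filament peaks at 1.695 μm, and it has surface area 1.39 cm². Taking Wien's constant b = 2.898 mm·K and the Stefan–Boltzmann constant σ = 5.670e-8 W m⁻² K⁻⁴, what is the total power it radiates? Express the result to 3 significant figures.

Wien's law: T = b/λ_max = 2.898×10⁻³/1.695×10⁻⁶ = 1709.73 K.
Area A = 1.39 cm² = 1.39×10⁻⁴ m².
Then P = σAT⁴ = 5.670×10⁻⁸×1.39×10⁻⁴×(1709.73)⁴ = 67.3 W.

P ≈ 67.3 W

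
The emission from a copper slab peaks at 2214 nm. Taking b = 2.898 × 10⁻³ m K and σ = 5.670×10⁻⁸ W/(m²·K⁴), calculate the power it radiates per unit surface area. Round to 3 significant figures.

Wien's law: T = b/λ_max = 2.898×10⁻³/2.214×10⁻⁶ = 1308.94 K.
Then I = σT⁴ = 5.670×10⁻⁸×(1308.94)⁴ = 1.66×10⁵ W/m².

I ≈ 1.66×10⁵ W/m²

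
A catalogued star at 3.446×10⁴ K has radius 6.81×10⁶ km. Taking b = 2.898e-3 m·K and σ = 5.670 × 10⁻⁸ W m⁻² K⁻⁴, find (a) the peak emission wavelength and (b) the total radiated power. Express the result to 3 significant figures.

λ_max ≈ 84.1 nm; P ≈ 4.66×10³¹ W

(a) λ_max = b/T = 2.898×10⁻³/3.446×10⁴ = 8.410×10⁻⁸ m = 84.1 nm.
Surface area A = 4πR² = 4π(6.81×10⁹ m)² = 5.82779×10²⁰ m².
(b) P = σAT⁴ = 5.670×10⁻⁸×5.82779×10²⁰×(3.446×10⁴)⁴ = 4.66×10³¹ W.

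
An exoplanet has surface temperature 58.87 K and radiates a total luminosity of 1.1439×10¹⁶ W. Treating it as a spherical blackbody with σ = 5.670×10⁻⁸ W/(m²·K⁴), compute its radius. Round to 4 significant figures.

L = 4πR²σT⁴ ⇒ R = √(L/(4πσT⁴)).
σT⁴ = 0.681019 W/m², so R = √(1.1439×10¹⁶/(4π×0.681019)) = 3.656×10⁷ m.

R ≈ 3.656×10⁷ m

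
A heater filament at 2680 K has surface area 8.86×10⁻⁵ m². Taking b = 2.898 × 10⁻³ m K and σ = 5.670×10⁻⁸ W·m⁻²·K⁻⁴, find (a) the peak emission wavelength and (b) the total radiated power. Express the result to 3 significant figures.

λ_max ≈ 1.08×10³ nm; P ≈ 259 W

(a) λ_max = b/T = 2.898×10⁻³/2680 = 1.081×10⁻⁶ m = 1.08×10³ nm.
Area A = 8.86×10⁻⁵ m².
(b) P = σAT⁴ = 5.670×10⁻⁸×8.86×10⁻⁵×(2680)⁴ = 259 W.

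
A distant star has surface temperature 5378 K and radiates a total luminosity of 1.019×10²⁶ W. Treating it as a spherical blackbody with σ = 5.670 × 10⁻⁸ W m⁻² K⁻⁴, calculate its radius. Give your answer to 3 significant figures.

L = 4πR²σT⁴ ⇒ R = √(L/(4πσT⁴)).
σT⁴ = 4.74314×10⁷ W/m², so R = √(1.019×10²⁶/(4π×4.74314×10⁷)) = 4.13×10⁸ m.

R ≈ 4.13×10⁸ m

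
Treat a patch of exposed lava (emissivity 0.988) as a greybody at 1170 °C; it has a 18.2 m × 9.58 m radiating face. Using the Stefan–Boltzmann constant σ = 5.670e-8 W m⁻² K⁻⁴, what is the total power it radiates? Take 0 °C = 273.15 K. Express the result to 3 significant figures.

T = 1170 °C + 273.15 = 1443.15 K.
Area A = 18.2 × 9.58 = 174.356 m².
P = εσAT⁴ = 0.988 × 5.670×10⁻⁸ × 174.356 × (1443.15)⁴ = 4.24×10⁷ W.

P ≈ 4.24×10⁷ W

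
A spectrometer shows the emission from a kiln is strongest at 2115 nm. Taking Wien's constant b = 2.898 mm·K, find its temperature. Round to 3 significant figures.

T ≈ 1.37×10³ K

Wien's law gives T = b/λ_max = (2.898×10⁻³ m·K)/(2.115×10⁻⁶ m) = 1.37×10³ K.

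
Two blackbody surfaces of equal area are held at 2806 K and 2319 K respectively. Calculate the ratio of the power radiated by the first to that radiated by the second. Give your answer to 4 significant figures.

With equal areas, P₁/P₂ = (T₁/T₂)⁴ = (2806/2319)⁴ = 2.144.

P₁/P₂ ≈ 2.144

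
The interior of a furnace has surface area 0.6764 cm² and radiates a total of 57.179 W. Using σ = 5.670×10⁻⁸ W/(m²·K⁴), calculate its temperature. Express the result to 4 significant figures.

Area A = 0.6764 cm² = 6.764×10⁻⁵ m².
P = σAT⁴ ⇒ T = (P/(σA))^(1/4) = (57.179/(5.670×10⁻⁸×6.764×10⁻⁵))^(1/4) = 1965 K.

T ≈ 1965 K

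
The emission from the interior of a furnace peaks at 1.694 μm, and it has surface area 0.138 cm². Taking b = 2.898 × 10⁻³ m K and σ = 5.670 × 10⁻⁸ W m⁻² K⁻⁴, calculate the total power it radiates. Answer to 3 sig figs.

Wien's law: T = b/λ_max = 2.898×10⁻³/1.694×10⁻⁶ = 1710.74 K.
Area A = 0.138 cm² = 1.38×10⁻⁵ m².
Then P = σAT⁴ = 5.670×10⁻⁸×1.38×10⁻⁵×(1710.74)⁴ = 6.70 W.

P ≈ 6.70 W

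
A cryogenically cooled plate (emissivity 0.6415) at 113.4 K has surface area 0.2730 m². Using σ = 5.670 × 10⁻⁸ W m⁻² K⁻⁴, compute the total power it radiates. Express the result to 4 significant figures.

Area A = 0.2730 m².
P = εσAT⁴ = 0.6415 × 5.670×10⁻⁸ × 0.2730 × (113.4)⁴ = 1.642 W.

P ≈ 1.642 W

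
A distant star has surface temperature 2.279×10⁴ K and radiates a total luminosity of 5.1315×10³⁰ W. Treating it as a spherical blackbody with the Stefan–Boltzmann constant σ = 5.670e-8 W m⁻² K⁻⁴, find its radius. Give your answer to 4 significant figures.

L = 4πR²σT⁴ ⇒ R = √(L/(4πσT⁴)).
σT⁴ = 1.52954×10¹⁰ W/m², so R = √(5.1315×10³⁰/(4π×1.52954×10¹⁰)) = 5.167×10⁹ m.

R ≈ 5.167×10⁹ m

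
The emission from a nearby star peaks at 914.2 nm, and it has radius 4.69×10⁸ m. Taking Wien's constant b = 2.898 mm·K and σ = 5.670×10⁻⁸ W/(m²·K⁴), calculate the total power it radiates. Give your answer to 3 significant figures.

Wien's law: T = b/λ_max = 2.898×10⁻³/9.142×10⁻⁷ = 3169.98 K.
Surface area A = 4πR² = 4π(4.69×10⁸ m)² = 2.76411×10¹⁸ m².
Then P = σAT⁴ = 5.670×10⁻⁸×2.76411×10¹⁸×(3169.98)⁴ = 1.58×10²⁵ W.

P ≈ 1.58×10²⁵ W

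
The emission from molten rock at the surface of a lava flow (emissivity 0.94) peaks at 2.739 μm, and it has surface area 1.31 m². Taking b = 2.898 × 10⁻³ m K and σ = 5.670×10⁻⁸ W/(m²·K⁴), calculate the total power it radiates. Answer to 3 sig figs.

P ≈ 8.75×10⁴ W

Wien's law: T = b/λ_max = 2.898×10⁻³/2.739×10⁻⁶ = 1058.05 K.
Area A = 1.31 m².
Then P = εσAT⁴ = 0.94×5.670×10⁻⁸×1.31×(1058.05)⁴ = 8.75×10⁴ W.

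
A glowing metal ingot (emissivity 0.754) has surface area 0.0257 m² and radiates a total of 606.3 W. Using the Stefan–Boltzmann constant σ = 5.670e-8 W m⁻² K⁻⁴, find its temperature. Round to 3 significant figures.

T ≈ 862 K

Area A = 0.0257 m².
P = εσAT⁴ ⇒ T = (P/(εσA))^(1/4) = (606.3/(0.754×5.670×10⁻⁸×0.0257))^(1/4) = 862 K.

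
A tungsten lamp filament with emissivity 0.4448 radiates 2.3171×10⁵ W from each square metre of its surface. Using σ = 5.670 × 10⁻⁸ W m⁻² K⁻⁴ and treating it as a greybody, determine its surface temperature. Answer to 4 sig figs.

T ≈ 1741 K

I = εσT⁴, so T = (I/εσ)^(1/4) = (2.3171×10⁵/(0.4448×5.670×10⁻⁸))^(1/4) = 1741 K.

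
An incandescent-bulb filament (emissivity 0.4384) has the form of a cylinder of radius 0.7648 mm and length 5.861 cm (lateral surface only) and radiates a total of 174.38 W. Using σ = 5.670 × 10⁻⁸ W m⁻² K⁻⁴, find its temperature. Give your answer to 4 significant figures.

T ≈ 2234 K

Lateral area A = 2πrL = 2π×7.648×10⁻⁴×0.05861 = 2.81643×10⁻⁴ m².
P = εσAT⁴ ⇒ T = (P/(εσA))^(1/4) = (174.38/(0.4384×5.670×10⁻⁸×2.81643×10⁻⁴))^(1/4) = 2234 K.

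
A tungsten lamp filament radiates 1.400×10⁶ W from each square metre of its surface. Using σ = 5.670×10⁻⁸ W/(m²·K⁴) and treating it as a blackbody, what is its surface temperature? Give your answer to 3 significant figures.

T ≈ 2.23×10³ K

I = σT⁴, so T = (I/σ)^(1/4) = (1.400×10⁶/(5.670×10⁻⁸))^(1/4) = 2.23×10³ K.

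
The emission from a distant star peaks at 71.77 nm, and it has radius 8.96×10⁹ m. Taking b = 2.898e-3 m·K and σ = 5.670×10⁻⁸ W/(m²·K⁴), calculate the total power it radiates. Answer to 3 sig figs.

P ≈ 1.52×10³² W

Wien's law: T = b/λ_max = 2.898×10⁻³/7.177×10⁻⁸ = 40379.0 K.
Surface area A = 4πR² = 4π(8.96×10⁹ m)² = 1.00885×10²¹ m².
Then P = σAT⁴ = 5.670×10⁻⁸×1.00885×10²¹×(40379.0)⁴ = 1.52×10³² W.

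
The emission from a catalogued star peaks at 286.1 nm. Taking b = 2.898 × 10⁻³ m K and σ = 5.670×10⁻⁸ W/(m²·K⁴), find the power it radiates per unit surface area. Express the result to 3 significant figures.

Wien's law: T = b/λ_max = 2.898×10⁻³/2.861×10⁻⁷ = 10129.3 K.
Then I = σT⁴ = 5.670×10⁻⁸×(10129.3)⁴ = 5.97×10⁸ W/m².

I ≈ 5.97×10⁸ W/m²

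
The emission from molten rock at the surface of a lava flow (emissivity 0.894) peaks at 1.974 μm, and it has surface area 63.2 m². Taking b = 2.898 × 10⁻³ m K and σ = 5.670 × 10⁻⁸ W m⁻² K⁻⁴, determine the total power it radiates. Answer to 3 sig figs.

P ≈ 1.49×10⁷ W

Wien's law: T = b/λ_max = 2.898×10⁻³/1.974×10⁻⁶ = 1468.09 K.
Area A = 63.2 m².
Then P = εσAT⁴ = 0.894×5.670×10⁻⁸×63.2×(1468.09)⁴ = 1.49×10⁷ W.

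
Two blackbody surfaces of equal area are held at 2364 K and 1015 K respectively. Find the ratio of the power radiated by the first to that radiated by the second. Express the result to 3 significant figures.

P₁/P₂ ≈ 29.4

With equal areas, P₁/P₂ = (T₁/T₂)⁴ = (2364/1015)⁴ = 29.4.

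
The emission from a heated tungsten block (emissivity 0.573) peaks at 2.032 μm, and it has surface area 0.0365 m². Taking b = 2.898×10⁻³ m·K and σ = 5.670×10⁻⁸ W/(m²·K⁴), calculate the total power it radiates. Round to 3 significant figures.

Wien's law: T = b/λ_max = 2.898×10⁻³/2.032×10⁻⁶ = 1426.18 K.
Area A = 0.0365 m².
Then P = εσAT⁴ = 0.573×5.670×10⁻⁸×0.0365×(1426.18)⁴ = 4.91×10³ W.

P ≈ 4.91×10³ W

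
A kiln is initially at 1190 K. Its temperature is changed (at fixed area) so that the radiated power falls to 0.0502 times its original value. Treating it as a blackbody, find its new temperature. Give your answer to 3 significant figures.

T₂ ≈ 563 K

P ∝ T⁴, so T₂/T₁ = (P₂/P₁)^(1/4) = (0.0502)^(1/4) = 0.473343.
T₂ = 1190 × 0.473343 = 563 K.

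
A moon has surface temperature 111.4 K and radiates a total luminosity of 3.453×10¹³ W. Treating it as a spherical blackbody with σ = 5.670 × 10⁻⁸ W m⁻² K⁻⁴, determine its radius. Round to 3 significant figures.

L = 4πR²σT⁴ ⇒ R = √(L/(4πσT⁴)).
σT⁴ = 8.73220 W/m², so R = √(3.453×10¹³/(4π×8.73220)) = 5.61×10⁵ m.

R ≈ 5.61×10⁵ m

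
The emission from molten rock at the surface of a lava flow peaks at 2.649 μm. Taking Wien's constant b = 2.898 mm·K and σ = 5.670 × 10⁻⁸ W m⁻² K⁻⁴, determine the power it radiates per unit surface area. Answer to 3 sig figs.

Wien's law: T = b/λ_max = 2.898×10⁻³/2.649×10⁻⁶ = 1094.00 K.
Then I = σT⁴ = 5.670×10⁻⁸×(1094.00)⁴ = 8.12×10⁴ W/m².

I ≈ 8.12×10⁴ W/m²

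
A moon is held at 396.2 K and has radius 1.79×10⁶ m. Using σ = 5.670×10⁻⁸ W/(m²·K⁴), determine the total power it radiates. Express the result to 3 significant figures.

Surface area A = 4πR² = 4π(1.79×10⁶ m)² = 4.02639×10¹³ m².
P = σAT⁴ = 5.670×10⁻⁸ × 4.02639×10¹³ × (396.2)⁴ = 5.63×10¹⁶ W.

P ≈ 5.63×10¹⁶ W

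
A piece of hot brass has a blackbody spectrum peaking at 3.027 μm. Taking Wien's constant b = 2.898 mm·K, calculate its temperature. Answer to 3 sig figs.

T ≈ 957 K

Wien's law gives T = b/λ_max = (2.898×10⁻³ m·K)/(3.027×10⁻⁶ m) = 957 K.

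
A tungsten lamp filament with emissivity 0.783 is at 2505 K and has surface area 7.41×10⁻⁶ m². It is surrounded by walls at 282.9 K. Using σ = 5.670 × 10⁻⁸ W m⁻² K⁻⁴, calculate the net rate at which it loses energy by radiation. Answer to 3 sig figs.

Area A = 7.41×10⁻⁶ m².
Net radiated power P_net = εσA(T⁴ − T₀⁴) = 0.783×5.670×10⁻⁸×7.41×10⁻⁶×(2505⁴ − 282.9⁴).
T⁴ − T₀⁴ = 3.93759×10¹³ − 6.40519×10⁹ = 3.93695×10¹³ K⁴, so P_net = 13.0 W.

Net loss ≈ 13.0 W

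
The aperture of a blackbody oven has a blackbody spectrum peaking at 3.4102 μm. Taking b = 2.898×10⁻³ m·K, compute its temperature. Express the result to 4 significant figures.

T ≈ 849.8 K

Wien's law gives T = b/λ_max = (2.898×10⁻³ m·K)/(3.4102×10⁻⁶ m) = 849.8 K.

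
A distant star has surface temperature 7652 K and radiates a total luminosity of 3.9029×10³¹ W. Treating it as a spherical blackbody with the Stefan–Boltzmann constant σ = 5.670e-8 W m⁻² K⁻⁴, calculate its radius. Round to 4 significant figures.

R ≈ 1.264×10¹¹ m

L = 4πR²σT⁴ ⇒ R = √(L/(4πσT⁴)).
σT⁴ = 1.94394×10⁸ W/m², so R = √(3.9029×10³¹/(4π×1.94394×10⁸)) = 1.264×10¹¹ m.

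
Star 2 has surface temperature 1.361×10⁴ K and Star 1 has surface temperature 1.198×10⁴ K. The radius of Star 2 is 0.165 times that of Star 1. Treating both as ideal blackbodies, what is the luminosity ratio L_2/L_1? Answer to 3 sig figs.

L ∝ R²T⁴, so L_2/L_1 = (R_2/R_1)²(T_2/T_1)⁴ = (0.165)² × (1.361×10⁴/1.198×10⁴)⁴ = 0.027225 × 1.66573 = 0.0453.

L_2/L_1 ≈ 0.0453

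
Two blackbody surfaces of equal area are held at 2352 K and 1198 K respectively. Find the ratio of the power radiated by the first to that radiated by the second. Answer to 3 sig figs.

P₁/P₂ ≈ 14.9

With equal areas, P₁/P₂ = (T₁/T₂)⁴ = (2352/1198)⁴ = 14.9.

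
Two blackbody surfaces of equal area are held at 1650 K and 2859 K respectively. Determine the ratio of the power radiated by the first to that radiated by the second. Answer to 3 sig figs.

P₁/P₂ ≈ 0.111

With equal areas, P₁/P₂ = (T₁/T₂)⁴ = (1650/2859)⁴ = 0.111.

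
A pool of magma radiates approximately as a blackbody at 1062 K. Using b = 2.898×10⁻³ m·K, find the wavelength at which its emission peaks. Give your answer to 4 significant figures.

Wien's displacement law: λ_max = b/T = (2.898×10⁻³ m·K)/(1062 K) = 2.7288×10⁻⁶ m.
That is 2.729 μm, in the infrared range.

λ_max ≈ 2.729 μm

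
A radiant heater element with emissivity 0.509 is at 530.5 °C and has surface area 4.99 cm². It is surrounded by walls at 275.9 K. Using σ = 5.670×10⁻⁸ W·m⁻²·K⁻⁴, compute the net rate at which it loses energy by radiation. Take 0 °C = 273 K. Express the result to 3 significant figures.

T = 530.5 °C + 273 = 803.5 K.
Area A = 4.99 cm² = 4.99×10⁻⁴ m².
Net radiated power P_net = εσA(T⁴ − T₀⁴) = 0.509×5.670×10⁻⁸×4.99×10⁻⁴×(803.5⁴ − 275.9⁴).
T⁴ − T₀⁴ = 4.16815×10¹¹ − 5.79438×10⁹ = 4.11021×10¹¹ K⁴, so P_net = 5.92 W.

Net loss ≈ 5.92 W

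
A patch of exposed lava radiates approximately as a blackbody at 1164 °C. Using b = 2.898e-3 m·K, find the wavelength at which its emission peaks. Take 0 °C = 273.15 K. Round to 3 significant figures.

λ_max ≈ 2.02 μm

T = 1164 °C + 273.15 = 1437.15 K.
Wien's displacement law: λ_max = b/T = (2.898×10⁻³ m·K)/(1437.15 K) = 2.016×10⁻⁶ m.
That is 2.02 μm, in the infrared range.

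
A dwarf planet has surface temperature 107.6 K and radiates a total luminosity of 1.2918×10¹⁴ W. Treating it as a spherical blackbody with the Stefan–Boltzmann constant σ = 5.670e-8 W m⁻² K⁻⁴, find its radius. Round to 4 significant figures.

R ≈ 1.163×10⁶ m

L = 4πR²σT⁴ ⇒ R = √(L/(4πσT⁴)).
σT⁴ = 7.60032 W/m², so R = √(1.2918×10¹⁴/(4π×7.60032)) = 1.163×10⁶ m.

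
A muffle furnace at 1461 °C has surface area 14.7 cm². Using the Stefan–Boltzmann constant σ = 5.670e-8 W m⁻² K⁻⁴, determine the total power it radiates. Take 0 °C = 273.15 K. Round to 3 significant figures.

T = 1461 °C + 273.15 = 1734.15 K.
Area A = 14.7 cm² = 1.47×10⁻³ m².
P = σAT⁴ = 5.670×10⁻⁸ × 1.47×10⁻³ × (1734.15)⁴ = 754 W.

P ≈ 754 W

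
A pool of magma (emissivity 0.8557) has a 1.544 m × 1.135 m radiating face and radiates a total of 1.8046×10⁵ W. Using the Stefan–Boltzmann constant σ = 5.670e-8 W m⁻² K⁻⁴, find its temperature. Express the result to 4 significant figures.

T ≈ 1207 K

Area A = 1.544 × 1.135 = 1.75244 m².
P = εσAT⁴ ⇒ T = (P/(εσA))^(1/4) = (1.8046×10⁵/(0.8557×5.670×10⁻⁸×1.75244))^(1/4) = 1207 K.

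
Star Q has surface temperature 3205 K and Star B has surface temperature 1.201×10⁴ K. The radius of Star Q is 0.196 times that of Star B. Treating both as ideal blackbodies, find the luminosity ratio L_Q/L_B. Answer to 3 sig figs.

L ∝ R²T⁴, so L_Q/L_B = (R_Q/R_B)²(T_Q/T_B)⁴ = (0.196)² × (3205/1.201×10⁴)⁴ = 0.038416 × 5.07154×10⁻³ = 1.95×10⁻⁴.

L_Q/L_B ≈ 1.95×10⁻⁴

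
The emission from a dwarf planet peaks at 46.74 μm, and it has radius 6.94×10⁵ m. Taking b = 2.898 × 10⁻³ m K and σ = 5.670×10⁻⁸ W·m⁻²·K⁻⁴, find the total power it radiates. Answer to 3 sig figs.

P ≈ 5.07×10¹² W

Wien's law: T = b/λ_max = 2.898×10⁻³/4.674×10⁻⁵ = 62.0026 K.
Surface area A = 4πR² = 4π(6.94×10⁵ m)² = 6.05242×10¹² m².
Then P = σAT⁴ = 5.670×10⁻⁸×6.05242×10¹²×(62.0026)⁴ = 5.07×10¹² W.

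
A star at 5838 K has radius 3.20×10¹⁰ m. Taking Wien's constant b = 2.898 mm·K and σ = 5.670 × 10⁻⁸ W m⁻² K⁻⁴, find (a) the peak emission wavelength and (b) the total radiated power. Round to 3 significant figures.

λ_max ≈ 496 nm; P ≈ 8.48×10²⁹ W

(a) λ_max = b/T = 2.898×10⁻³/5838 = 4.964×10⁻⁷ m = 496 nm.
Surface area A = 4πR² = 4π(3.20×10¹⁰ m)² = 1.28680×10²² m².
(b) P = σAT⁴ = 5.670×10⁻⁸×1.28680×10²²×(5838)⁴ = 8.48×10²⁹ W.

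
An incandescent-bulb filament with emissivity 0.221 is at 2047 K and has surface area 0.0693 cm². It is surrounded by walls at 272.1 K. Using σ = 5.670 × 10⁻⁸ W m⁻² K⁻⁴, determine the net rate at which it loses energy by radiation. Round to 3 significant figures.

Area A = 0.0693 cm² = 6.93×10⁻⁶ m².
Net radiated power P_net = εσA(T⁴ − T₀⁴) = 0.221×5.670×10⁻⁸×6.93×10⁻⁶×(2047⁴ − 272.1⁴).
T⁴ − T₀⁴ = 1.75579×10¹³ − 5.48169×10⁹ = 1.75524×10¹³ K⁴, so P_net = 1.52 W.

Net loss ≈ 1.52 W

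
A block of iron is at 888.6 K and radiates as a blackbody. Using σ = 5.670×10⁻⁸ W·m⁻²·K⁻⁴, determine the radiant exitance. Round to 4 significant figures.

Stefan–Boltzmann: I = σT⁴ = 5.670×10⁻⁸ × (888.6)⁴ = 3.535×10⁴ W/m².

I ≈ 3.535×10⁴ W/m²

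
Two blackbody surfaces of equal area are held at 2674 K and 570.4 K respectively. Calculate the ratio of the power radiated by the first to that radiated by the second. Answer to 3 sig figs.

With equal areas, P₁/P₂ = (T₁/T₂)⁴ = (2674/570.4)⁴ = 483.

P₁/P₂ ≈ 483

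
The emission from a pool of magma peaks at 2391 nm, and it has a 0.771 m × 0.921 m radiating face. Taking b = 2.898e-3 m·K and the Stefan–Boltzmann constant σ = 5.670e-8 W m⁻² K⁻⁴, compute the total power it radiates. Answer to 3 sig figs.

P ≈ 8.69×10⁴ W

Wien's law: T = b/λ_max = 2.898×10⁻³/2.391×10⁻⁶ = 1212.05 K.
Area A = 0.771 × 0.921 = 0.710091 m².
Then P = σAT⁴ = 5.670×10⁻⁸×0.710091×(1212.05)⁴ = 8.69×10⁴ W.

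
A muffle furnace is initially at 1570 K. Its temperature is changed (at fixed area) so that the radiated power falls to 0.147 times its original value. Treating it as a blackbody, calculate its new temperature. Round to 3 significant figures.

P ∝ T⁴, so T₂/T₁ = (P₂/P₁)^(1/4) = (0.147)^(1/4) = 0.619198.
T₂ = 1570 × 0.619198 = 972 K.

T₂ ≈ 972 K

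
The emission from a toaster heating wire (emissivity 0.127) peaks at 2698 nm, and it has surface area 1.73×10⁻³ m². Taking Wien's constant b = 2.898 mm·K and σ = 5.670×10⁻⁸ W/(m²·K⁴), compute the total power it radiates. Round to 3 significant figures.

Wien's law: T = b/λ_max = 2.898×10⁻³/2.698×10⁻⁶ = 1074.13 K.
Area A = 1.73×10⁻³ m².
Then P = εσAT⁴ = 0.127×5.670×10⁻⁸×1.73×10⁻³×(1074.13)⁴ = 16.6 W.

P ≈ 16.6 W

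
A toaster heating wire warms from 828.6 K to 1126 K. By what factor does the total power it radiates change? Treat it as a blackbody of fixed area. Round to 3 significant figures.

P ∝ T⁴, so P₂/P₁ = (T₂/T₁)⁴ = (1126/828.6)⁴ = (1.35892)⁴ = 3.41.

P₂/P₁ ≈ 3.41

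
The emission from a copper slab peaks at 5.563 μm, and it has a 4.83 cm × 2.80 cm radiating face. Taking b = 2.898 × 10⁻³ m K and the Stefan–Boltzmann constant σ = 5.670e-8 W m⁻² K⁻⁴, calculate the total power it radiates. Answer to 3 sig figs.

Wien's law: T = b/λ_max = 2.898×10⁻³/5.563×10⁻⁶ = 520.942 K.
Area A = 0.0483 × 0.0280 = 1.3524×10⁻³ m².
Then P = σAT⁴ = 5.670×10⁻⁸×1.3524×10⁻³×(520.942)⁴ = 5.65 W.

P ≈ 5.65 W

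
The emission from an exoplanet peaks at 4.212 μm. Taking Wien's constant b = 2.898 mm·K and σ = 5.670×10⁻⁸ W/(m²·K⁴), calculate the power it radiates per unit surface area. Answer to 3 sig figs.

Wien's law: T = b/λ_max = 2.898×10⁻³/4.212×10⁻⁶ = 688.034 K.
Then I = σT⁴ = 5.670×10⁻⁸×(688.034)⁴ = 1.27×10⁴ W/m².

I ≈ 1.27×10⁴ W/m²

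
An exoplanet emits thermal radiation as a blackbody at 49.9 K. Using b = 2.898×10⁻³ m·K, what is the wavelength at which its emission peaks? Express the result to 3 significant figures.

λ_max ≈ 58.1 μm

Wien's displacement law: λ_max = b/T = (2.898×10⁻³ m·K)/(49.9 K) = 5.808×10⁻⁵ m.
That is 58.1 μm, in the infrared range.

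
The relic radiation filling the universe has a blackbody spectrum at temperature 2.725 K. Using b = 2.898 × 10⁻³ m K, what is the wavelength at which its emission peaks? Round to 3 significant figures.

λ_max ≈ 1.06 mm

Wien's displacement law: λ_max = b/T = (2.898×10⁻³ m·K)/(2.725 K) = 1.063×10⁻³ m.
That is 1.06 mm, in the microwave range.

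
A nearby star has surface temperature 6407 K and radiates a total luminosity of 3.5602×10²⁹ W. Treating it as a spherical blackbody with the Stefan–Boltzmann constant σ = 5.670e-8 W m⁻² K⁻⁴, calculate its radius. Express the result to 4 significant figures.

R ≈ 1.722×10¹⁰ m

L = 4πR²σT⁴ ⇒ R = √(L/(4πσT⁴)).
σT⁴ = 9.55437×10⁷ W/m², so R = √(3.5602×10²⁹/(4π×9.55437×10⁷)) = 1.722×10¹⁰ m.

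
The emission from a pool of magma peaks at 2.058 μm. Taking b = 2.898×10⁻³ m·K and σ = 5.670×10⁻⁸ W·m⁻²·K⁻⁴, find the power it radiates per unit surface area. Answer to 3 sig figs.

Wien's law: T = b/λ_max = 2.898×10⁻³/2.058×10⁻⁶ = 1408.16 K.
Then I = σT⁴ = 5.670×10⁻⁸×(1408.16)⁴ = 2.23×10⁵ W/m².

I ≈ 2.23×10⁵ W/m²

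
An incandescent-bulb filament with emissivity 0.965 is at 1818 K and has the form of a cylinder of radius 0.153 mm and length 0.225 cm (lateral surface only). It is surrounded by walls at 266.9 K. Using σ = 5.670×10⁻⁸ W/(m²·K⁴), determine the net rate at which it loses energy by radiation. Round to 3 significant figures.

Net loss ≈ 1.29 W

Lateral area A = 2πrL = 2π×1.53×10⁻⁴×2.25×10⁻³ = 2.16299×10⁻⁶ m².
Net radiated power P_net = εσA(T⁴ − T₀⁴) = 0.965×5.670×10⁻⁸×2.16299×10⁻⁶×(1818⁴ − 266.9⁴).
T⁴ − T₀⁴ = 1.09238×10¹³ − 5.07451×10⁹ = 1.09187×10¹³ K⁴, so P_net = 1.29 W.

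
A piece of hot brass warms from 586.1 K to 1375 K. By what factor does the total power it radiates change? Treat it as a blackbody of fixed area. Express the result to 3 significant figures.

P ∝ T⁴, so P₂/P₁ = (T₂/T₁)⁴ = (1375/586.1)⁴ = (2.34602)⁴ = 30.3.

P₂/P₁ ≈ 30.3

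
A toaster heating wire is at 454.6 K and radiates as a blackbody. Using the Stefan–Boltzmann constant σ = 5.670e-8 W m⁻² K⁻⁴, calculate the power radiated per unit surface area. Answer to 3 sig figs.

I ≈ 2.42×10³ W/m²

Stefan–Boltzmann: I = σT⁴ = 5.670×10⁻⁸ × (454.6)⁴ = 2.42×10³ W/m².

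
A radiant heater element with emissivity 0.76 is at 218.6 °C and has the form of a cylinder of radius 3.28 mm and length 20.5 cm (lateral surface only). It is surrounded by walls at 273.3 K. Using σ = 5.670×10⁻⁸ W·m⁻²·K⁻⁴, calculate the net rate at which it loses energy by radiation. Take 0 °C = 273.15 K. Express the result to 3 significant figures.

T = 218.6 °C + 273.15 = 491.75 K.
Lateral area A = 2πrL = 2π×3.28×10⁻³×0.205 = 4.22481×10⁻³ m².
Net radiated power P_net = εσA(T⁴ − T₀⁴) = 0.76×5.670×10⁻⁸×4.22481×10⁻³×(491.75⁴ − 273.3⁴).
T⁴ − T₀⁴ = 5.84760×10¹⁰ − 5.57903×10⁹ = 5.28970×10¹⁰ K⁴, so P_net = 9.63 W.

Net loss ≈ 9.63 W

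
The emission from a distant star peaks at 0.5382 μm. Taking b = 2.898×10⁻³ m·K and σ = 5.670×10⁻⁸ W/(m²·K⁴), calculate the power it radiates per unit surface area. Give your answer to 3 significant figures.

I ≈ 4.77×10⁷ W/m²

Wien's law: T = b/λ_max = 2.898×10⁻³/5.382×10⁻⁷ = 5384.62 K.
Then I = σT⁴ = 5.670×10⁻⁸×(5384.62)⁴ = 4.77×10⁷ W/m².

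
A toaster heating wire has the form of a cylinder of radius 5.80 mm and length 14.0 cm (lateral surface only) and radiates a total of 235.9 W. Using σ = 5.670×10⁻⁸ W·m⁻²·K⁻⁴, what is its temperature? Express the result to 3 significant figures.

Lateral area A = 2πrL = 2π×5.80×10⁻³×0.140 = 5.10195×10⁻³ m².
P = σAT⁴ ⇒ T = (P/(σA))^(1/4) = (235.9/(5.670×10⁻⁸×5.10195×10⁻³))^(1/4) = 950 K.

T ≈ 950 K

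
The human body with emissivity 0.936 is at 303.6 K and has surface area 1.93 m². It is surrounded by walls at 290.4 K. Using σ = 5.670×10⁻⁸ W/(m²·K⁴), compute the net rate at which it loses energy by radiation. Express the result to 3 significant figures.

Area A = 1.93 m².
Net radiated power P_net = εσA(T⁴ − T₀⁴) = 0.936×5.670×10⁻⁸×1.93×(303.6⁴ − 290.4⁴).
T⁴ − T₀⁴ = 8.49585×10⁹ − 7.11191×10⁹ = 1.38394×10⁹ K⁴, so P_net = 142 W.

Net loss ≈ 142 W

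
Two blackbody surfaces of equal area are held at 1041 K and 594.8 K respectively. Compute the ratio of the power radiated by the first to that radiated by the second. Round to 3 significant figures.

P₁/P₂ ≈ 9.38

With equal areas, P₁/P₂ = (T₁/T₂)⁴ = (1041/594.8)⁴ = 9.38.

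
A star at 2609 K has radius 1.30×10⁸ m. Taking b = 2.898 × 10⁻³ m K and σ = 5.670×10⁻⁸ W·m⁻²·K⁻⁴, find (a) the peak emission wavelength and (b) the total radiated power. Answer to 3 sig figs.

λ_max ≈ 1.11×10³ nm; P ≈ 5.58×10²³ W

(a) λ_max = b/T = 2.898×10⁻³/2609 = 1.111×10⁻⁶ m = 1.11×10³ nm.
Surface area A = 4πR² = 4π(1.30×10⁸ m)² = 2.12372×10¹⁷ m².
(b) P = σAT⁴ = 5.670×10⁻⁸×2.12372×10¹⁷×(2609)⁴ = 5.58×10²³ W.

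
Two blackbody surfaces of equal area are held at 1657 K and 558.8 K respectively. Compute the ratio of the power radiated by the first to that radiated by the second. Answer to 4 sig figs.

With equal areas, P₁/P₂ = (T₁/T₂)⁴ = (1657/558.8)⁴ = 77.32.

P₁/P₂ ≈ 77.32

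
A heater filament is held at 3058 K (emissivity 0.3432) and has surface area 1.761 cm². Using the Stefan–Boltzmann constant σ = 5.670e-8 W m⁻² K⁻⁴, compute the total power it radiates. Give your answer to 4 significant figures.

Area A = 1.761 cm² = 1.761×10⁻⁴ m².
P = εσAT⁴ = 0.3432 × 5.670×10⁻⁸ × 1.761×10⁻⁴ × (3058)⁴ = 299.7 W.

P ≈ 299.7 W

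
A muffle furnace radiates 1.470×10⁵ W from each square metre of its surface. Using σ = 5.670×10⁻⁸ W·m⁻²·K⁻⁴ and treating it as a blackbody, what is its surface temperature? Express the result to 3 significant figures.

T ≈ 1.27×10³ K

I = σT⁴, so T = (I/σ)^(1/4) = (1.470×10⁵/(5.670×10⁻⁸))^(1/4) = 1.27×10³ K.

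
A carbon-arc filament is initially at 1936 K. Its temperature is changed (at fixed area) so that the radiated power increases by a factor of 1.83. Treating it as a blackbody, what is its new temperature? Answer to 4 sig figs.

T₂ ≈ 2252 K

P ∝ T⁴, so T₂/T₁ = (P₂/P₁)^(1/4) = (1.83)^(1/4) = 1.16309.
T₂ = 1936 × 1.16309 = 2252 K.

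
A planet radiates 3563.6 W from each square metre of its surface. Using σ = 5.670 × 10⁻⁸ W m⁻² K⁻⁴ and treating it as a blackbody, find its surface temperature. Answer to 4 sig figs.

I = σT⁴, so T = (I/σ)^(1/4) = (3563.6/(5.670×10⁻⁸))^(1/4) = 500.7 K.

T ≈ 500.7 K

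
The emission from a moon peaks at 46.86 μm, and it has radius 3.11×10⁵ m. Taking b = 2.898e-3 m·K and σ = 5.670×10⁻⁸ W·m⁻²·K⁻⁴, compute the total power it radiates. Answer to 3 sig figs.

Wien's law: T = b/λ_max = 2.898×10⁻³/4.686×10⁻⁵ = 61.8438 K.
Surface area A = 4πR² = 4π(3.11×10⁵ m)² = 1.21543×10¹² m².
Then P = σAT⁴ = 5.670×10⁻⁸×1.21543×10¹²×(61.8438)⁴ = 1.01×10¹² W.

P ≈ 1.01×10¹² W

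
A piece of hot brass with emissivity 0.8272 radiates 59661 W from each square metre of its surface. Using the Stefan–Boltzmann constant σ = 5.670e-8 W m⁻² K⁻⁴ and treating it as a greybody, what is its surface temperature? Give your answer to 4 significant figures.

I = εσT⁴, so T = (I/εσ)^(1/4) = (59661/(0.8272×5.670×10⁻⁸))^(1/4) = 1062 K.

T ≈ 1062 K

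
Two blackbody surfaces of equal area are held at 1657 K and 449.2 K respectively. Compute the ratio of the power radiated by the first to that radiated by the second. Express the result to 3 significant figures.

With equal areas, P₁/P₂ = (T₁/T₂)⁴ = (1657/449.2)⁴ = 185.

P₁/P₂ ≈ 185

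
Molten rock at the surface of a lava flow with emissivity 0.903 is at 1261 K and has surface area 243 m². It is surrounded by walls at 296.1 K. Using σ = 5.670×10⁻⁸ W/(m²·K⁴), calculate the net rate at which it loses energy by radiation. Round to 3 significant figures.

Area A = 243 m².
Net radiated power P_net = εσA(T⁴ − T₀⁴) = 0.903×5.670×10⁻⁸×243×(1261⁴ − 296.1⁴).
T⁴ − T₀⁴ = 2.52848×10¹² − 7.68694×10⁹ = 2.52079×10¹² K⁴, so P_net = 3.14×10⁷ W.

Net loss ≈ 3.14×10⁷ W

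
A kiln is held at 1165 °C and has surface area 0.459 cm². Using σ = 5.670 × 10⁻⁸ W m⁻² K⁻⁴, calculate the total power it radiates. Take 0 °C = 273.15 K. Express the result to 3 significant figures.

P ≈ 11.1 W

T = 1165 °C + 273.15 = 1438.15 K.
Area A = 0.459 cm² = 4.59×10⁻⁵ m².
P = σAT⁴ = 5.670×10⁻⁸ × 4.59×10⁻⁵ × (1438.15)⁴ = 11.1 W.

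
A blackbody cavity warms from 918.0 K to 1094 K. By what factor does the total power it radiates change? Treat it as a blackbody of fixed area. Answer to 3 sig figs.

P ∝ T⁴, so P₂/P₁ = (T₂/T₁)⁴ = (1094/918.0)⁴ = (1.19172)⁴ = 2.02.

P₂/P₁ ≈ 2.02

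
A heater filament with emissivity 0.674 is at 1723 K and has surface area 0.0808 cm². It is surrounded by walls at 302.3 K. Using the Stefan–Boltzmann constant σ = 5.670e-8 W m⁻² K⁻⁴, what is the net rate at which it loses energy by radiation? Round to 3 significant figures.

Area A = 0.0808 cm² = 8.08×10⁻⁶ m².
Net radiated power P_net = εσA(T⁴ − T₀⁴) = 0.674×5.670×10⁻⁸×8.08×10⁻⁶×(1723⁴ − 302.3⁴).
T⁴ − T₀⁴ = 8.81335×10¹² − 8.35127×10⁹ = 8.80500×10¹² K⁴, so P_net = 2.72 W.

Net loss ≈ 2.72 W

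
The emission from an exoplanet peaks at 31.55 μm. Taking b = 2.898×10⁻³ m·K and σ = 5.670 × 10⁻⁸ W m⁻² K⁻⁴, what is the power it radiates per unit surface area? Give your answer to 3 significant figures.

Wien's law: T = b/λ_max = 2.898×10⁻³/3.155×10⁻⁵ = 91.8542 K.
Then I = σT⁴ = 5.670×10⁻⁸×(91.8542)⁴ = 4.04 W/m².

I ≈ 4.04 W/m²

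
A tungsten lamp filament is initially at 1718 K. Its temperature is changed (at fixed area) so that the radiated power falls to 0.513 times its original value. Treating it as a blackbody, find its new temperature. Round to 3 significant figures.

P ∝ T⁴, so T₂/T₁ = (P₂/P₁)^(1/4) = (0.513)^(1/4) = 0.846310.
T₂ = 1718 × 0.846310 = 1.45×10³ K.

T₂ ≈ 1.45×10³ K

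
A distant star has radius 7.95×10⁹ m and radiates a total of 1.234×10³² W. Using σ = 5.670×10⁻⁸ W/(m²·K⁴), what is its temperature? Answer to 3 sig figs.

Surface area A = 4πR² = 4π(7.95×10⁹ m)² = 7.94226×10²⁰ m².
P = σAT⁴ ⇒ T = (P/(σA))^(1/4) = (1.234×10³²/(5.670×10⁻⁸×7.94226×10²⁰))^(1/4) = 4.07×10⁴ K.

T ≈ 4.07×10⁴ K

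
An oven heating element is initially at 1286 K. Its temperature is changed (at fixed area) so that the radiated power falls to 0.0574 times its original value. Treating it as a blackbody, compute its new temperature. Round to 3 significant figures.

P ∝ T⁴, so T₂/T₁ = (P₂/P₁)^(1/4) = (0.0574)^(1/4) = 0.489472.
T₂ = 1286 × 0.489472 = 629 K.

T₂ ≈ 629 K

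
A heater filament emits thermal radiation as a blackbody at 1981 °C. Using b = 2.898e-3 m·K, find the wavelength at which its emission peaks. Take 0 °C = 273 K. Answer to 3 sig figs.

T = 1981 °C + 273 = 2254 K.
Wien's displacement law: λ_max = b/T = (2.898×10⁻³ m·K)/(2254 K) = 1.286×10⁻⁶ m.
That is 1.29 μm, in the infrared range.

λ_max ≈ 1.29 μm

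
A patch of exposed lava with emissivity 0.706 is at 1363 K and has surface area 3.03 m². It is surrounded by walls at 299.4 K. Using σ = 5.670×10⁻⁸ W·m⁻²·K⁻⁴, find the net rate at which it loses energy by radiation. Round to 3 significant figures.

Area A = 3.03 m².
Net radiated power P_net = εσA(T⁴ − T₀⁴) = 0.706×5.670×10⁻⁸×3.03×(1363⁴ − 299.4⁴).
T⁴ − T₀⁴ = 3.45131×10¹² − 8.03539×10⁹ = 3.44327×10¹² K⁴, so P_net = 4.18×10⁵ W.

Net loss ≈ 4.18×10⁵ W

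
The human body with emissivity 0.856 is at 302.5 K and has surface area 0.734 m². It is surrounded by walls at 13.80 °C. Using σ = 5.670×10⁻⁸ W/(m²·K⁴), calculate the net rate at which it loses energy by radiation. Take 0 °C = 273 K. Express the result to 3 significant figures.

Net loss ≈ 57.3 W

Surroundings: T = 13.80 °C + 273 = 286.80 K.
Area A = 0.734 m².
Net radiated power P_net = εσA(T⁴ − T₀⁴) = 0.856×5.670×10⁻⁸×0.734×(302.5⁴ − 286.80⁴).
T⁴ − T₀⁴ = 8.37339×10⁹ − 6.76576×10⁹ = 1.60763×10⁹ K⁴, so P_net = 57.3 W.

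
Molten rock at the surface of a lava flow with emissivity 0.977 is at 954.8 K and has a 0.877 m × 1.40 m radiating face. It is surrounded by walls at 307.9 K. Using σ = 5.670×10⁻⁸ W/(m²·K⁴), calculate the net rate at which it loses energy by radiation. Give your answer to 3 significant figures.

Net loss ≈ 5.59×10⁴ W

Area A = 0.877 × 1.40 = 1.2278 m².
Net radiated power P_net = εσA(T⁴ − T₀⁴) = 0.977×5.670×10⁻⁸×1.2278×(954.8⁴ − 307.9⁴).
T⁴ − T₀⁴ = 8.31093×10¹¹ − 8.98750×10⁹ = 8.22106×10¹¹ K⁴, so P_net = 5.59×10⁴ W.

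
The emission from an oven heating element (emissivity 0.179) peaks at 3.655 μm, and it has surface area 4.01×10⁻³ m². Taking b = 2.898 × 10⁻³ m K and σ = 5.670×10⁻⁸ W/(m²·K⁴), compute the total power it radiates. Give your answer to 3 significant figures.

Wien's law: T = b/λ_max = 2.898×10⁻³/3.655×10⁻⁶ = 792.886 K.
Area A = 4.01×10⁻³ m².
Then P = εσAT⁴ = 0.179×5.670×10⁻⁸×4.01×10⁻³×(792.886)⁴ = 16.1 W.

P ≈ 16.1 W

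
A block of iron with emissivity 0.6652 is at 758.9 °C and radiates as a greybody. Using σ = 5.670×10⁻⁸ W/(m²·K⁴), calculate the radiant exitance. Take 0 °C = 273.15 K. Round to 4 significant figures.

I ≈ 4.279×10⁴ W/m²

T = 758.9 °C + 273.15 = 1032.05 K.
Stefan–Boltzmann: I = εσT⁴ = 0.6652 × 5.670×10⁻⁸ × (1032.05)⁴ = 4.279×10⁴ W/m².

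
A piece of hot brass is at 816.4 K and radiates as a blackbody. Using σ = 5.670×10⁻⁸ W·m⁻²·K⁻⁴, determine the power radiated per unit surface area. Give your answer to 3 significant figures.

I ≈ 2.52×10⁴ W/m²

Stefan–Boltzmann: I = σT⁴ = 5.670×10⁻⁸ × (816.4)⁴ = 2.52×10⁴ W/m².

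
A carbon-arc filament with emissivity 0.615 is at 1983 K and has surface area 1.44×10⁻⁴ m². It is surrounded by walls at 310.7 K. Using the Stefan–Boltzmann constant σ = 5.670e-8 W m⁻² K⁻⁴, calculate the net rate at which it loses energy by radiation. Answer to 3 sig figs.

Area A = 1.44×10⁻⁴ m².
Net radiated power P_net = εσA(T⁴ − T₀⁴) = 0.615×5.670×10⁻⁸×1.44×10⁻⁴×(1983⁴ − 310.7⁴).
T⁴ − T₀⁴ = 1.54629×10¹³ − 9.31891×10⁹ = 1.54536×10¹³ K⁴, so P_net = 77.6 W.

Net loss ≈ 77.6 W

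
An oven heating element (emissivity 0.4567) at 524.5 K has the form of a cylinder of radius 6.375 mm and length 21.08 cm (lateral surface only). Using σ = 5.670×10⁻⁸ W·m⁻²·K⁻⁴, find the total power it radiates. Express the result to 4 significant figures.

Lateral area A = 2πrL = 2π×6.375×10⁻³×0.2108 = 8.44366×10⁻³ m².
P = εσAT⁴ = 0.4567 × 5.670×10⁻⁸ × 8.44366×10⁻³ × (524.5)⁴ = 16.55 W.

P ≈ 16.55 W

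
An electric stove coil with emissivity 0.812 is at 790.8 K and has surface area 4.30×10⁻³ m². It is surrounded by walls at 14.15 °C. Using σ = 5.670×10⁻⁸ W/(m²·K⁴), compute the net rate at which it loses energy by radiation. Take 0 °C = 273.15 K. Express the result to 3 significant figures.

Surroundings: T = 14.15 °C + 273.15 = 287.30 K.
Area A = 4.30×10⁻³ m².
Net radiated power P_net = εσA(T⁴ − T₀⁴) = 0.812×5.670×10⁻⁸×4.30×10⁻³×(790.8⁴ − 287.30⁴).
T⁴ − T₀⁴ = 3.91081×10¹¹ − 6.81306×10⁹ = 3.84268×10¹¹ K⁴, so P_net = 76.1 W.

Net loss ≈ 76.1 W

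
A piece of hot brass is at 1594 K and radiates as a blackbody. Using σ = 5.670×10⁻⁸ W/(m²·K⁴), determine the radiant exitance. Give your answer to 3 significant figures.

Stefan–Boltzmann: I = σT⁴ = 5.670×10⁻⁸ × (1594)⁴ = 3.66×10⁵ W/m².

I ≈ 3.66×10⁵ W/m²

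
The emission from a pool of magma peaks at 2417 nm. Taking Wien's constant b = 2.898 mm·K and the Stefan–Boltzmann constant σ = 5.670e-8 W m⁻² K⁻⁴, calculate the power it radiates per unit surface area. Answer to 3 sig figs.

Wien's law: T = b/λ_max = 2.898×10⁻³/2.417×10⁻⁶ = 1199.01 K.
Then I = σT⁴ = 5.670×10⁻⁸×(1199.01)⁴ = 1.17×10⁵ W/m².

I ≈ 1.17×10⁵ W/m²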